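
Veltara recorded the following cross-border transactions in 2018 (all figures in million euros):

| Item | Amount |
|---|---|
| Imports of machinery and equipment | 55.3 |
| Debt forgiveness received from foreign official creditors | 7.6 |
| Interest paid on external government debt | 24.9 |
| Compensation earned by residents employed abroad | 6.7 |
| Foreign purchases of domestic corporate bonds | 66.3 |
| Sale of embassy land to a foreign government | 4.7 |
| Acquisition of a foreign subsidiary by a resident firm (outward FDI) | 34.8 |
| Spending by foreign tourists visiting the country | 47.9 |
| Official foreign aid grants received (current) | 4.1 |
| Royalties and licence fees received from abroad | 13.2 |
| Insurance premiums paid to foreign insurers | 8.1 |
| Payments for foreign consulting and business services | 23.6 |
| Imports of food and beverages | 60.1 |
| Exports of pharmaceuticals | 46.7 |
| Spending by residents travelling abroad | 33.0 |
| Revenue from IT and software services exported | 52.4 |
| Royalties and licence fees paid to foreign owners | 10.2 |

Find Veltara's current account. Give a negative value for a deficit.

Goods: 46.7 - 55.3 - 60.1 = -68.7
Services: 52.4 - 33.0 + 47.9 - 10.2 - 8.1 + 13.2 - 23.6 = 38.6
Primary income: -24.9 + 6.7 = -18.2
Secondary income: 4.1
Current account = (-68.7) + 38.6 + (-18.2) + 4.1 = -44.2
(Excluded from the current account — capital account: debt forgiveness received from foreign official creditors 7.6, sale of embassy land to a foreign government 4.7; financial account: foreign purchases of domestic corporate bonds 66.3, acquisition of a foreign subsidiary by a resident firm (outward FDI) 34.8.)

-44.2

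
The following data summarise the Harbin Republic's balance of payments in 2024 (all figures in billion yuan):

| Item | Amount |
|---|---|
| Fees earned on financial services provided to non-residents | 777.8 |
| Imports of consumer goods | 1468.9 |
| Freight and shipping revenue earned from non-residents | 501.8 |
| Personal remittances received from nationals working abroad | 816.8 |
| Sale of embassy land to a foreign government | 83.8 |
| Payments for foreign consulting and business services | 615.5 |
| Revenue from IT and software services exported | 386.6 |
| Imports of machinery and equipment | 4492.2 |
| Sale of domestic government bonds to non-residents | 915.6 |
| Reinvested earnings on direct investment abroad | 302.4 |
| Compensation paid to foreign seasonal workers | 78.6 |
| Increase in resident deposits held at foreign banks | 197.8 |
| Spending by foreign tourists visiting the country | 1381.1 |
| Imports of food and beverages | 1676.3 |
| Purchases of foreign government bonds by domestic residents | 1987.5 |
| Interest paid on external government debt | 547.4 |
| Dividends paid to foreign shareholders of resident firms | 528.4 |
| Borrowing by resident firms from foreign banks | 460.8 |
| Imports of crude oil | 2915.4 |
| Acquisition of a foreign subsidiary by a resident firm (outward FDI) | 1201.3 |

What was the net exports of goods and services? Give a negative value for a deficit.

Goods: -1676.3 - 2915.4 - 1468.9 - 4492.2 = -10552.8
Services: 386.6 + 777.8 + 1381.1 - 615.5 + 501.8 = 2431.8
Trade balance = -10552.8 + 2431.8 = -8121.0
(Excluded from the trade balance — secondary income: personal remittances received from nationals working abroad 816.8; capital account: sale of embassy land to a foreign government 83.8; financial account: sale of domestic government bonds to non-residents 915.6, increase in resident deposits held at foreign banks 197.8, purchases of foreign government bonds by domestic residents 1987.5, borrowing by resident firms from foreign banks 460.8, acquisition of a foreign subsidiary by a resident firm (outward FDI) 1201.3; primary income: reinvested earnings on direct investment abroad 302.4, compensation paid to foreign seasonal workers 78.6, interest paid on external government debt 547.4, dividends paid to foreign shareholders of resident firms 528.4.)

-8121.0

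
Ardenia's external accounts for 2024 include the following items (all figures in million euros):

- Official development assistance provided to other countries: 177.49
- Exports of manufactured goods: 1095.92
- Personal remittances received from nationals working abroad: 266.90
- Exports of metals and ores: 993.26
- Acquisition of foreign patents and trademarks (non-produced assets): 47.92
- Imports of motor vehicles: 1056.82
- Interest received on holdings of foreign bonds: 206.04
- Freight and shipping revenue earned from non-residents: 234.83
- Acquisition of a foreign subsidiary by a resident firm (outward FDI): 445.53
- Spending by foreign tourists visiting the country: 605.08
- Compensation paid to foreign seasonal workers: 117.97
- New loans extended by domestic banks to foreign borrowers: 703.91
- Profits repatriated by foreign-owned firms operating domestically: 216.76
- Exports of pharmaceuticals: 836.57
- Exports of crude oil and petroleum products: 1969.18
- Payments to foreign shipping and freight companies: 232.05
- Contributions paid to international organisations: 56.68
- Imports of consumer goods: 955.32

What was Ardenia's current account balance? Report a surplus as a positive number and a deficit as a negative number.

Goods: 836.57 + 993.26 - 1056.82 + 1969.18 + 1095.92 - 955.32 = 2882.79
Services: -232.05 + 605.08 + 234.83 = 607.86
Primary income: -216.76 - 117.97 + 206.04 = -128.69
Secondary income: 266.90 - 177.49 - 56.68 = 32.73
Current account = 2882.79 + 607.86 + (-128.69) + 32.73 = 3394.69
(Excluded from the current account — capital account: acquisition of foreign patents and trademarks (non-produced assets) 47.92; financial account: acquisition of a foreign subsidiary by a resident firm (outward FDI) 445.53, new loans extended by domestic banks to foreign borrowers 703.91.)

3394.69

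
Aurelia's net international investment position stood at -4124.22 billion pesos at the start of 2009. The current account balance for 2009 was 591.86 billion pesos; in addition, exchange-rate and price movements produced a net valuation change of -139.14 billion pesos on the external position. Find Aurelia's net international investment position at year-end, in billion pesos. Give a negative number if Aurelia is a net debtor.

-3671.50

Change in NIIP = current account + net valuation change = 591.86 + (-139.14) = 452.72
End-of-year NIIP = -4124.22 + 452.72 = -3671.50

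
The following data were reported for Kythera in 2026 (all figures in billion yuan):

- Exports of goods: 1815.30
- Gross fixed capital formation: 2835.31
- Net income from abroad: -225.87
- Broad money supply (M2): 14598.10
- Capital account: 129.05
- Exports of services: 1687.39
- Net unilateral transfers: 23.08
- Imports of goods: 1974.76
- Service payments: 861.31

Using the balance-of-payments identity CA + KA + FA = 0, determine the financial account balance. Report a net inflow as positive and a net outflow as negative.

-592.88

Goods balance = 1815.30 - 1974.76 = -159.46
Services balance = 1687.39 - 861.31 = 826.08
Trade balance (goods + services) = -159.46 + 826.08 = 666.62
Net primary income = -225.87
Net secondary income = 23.08
Current account = 666.62 + (-225.87) + 23.08 = 463.83
Financial account = -(463.83 + 129.05) = -592.88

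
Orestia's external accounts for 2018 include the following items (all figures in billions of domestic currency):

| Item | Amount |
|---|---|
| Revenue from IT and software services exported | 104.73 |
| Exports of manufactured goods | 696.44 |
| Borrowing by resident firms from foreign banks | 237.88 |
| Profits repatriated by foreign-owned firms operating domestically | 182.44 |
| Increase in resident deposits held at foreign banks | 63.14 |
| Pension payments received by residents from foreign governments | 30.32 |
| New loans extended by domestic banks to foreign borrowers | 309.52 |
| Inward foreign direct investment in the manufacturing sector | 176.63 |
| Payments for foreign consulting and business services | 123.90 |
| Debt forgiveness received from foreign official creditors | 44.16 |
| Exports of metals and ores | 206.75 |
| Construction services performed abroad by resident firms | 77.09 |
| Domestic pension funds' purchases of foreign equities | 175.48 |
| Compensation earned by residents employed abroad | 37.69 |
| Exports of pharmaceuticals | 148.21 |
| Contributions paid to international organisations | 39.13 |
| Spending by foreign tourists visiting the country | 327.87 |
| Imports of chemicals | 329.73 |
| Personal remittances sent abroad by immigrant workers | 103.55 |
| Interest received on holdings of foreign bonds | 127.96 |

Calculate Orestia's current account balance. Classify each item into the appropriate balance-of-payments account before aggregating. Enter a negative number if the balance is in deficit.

Goods: 696.44 - 329.73 + 148.21 + 206.75 = 721.67
Services: 104.73 - 123.90 + 327.87 + 77.09 = 385.79
Primary income: 127.96 - 182.44 + 37.69 = -16.79
Secondary income: 30.32 - 39.13 - 103.55 = -112.36
Current account = 721.67 + 385.79 + (-16.79) + (-112.36) = 978.31
(Excluded from the current account — financial account: borrowing by resident firms from foreign banks 237.88, increase in resident deposits held at foreign banks 63.14, new loans extended by domestic banks to foreign borrowers 309.52, inward foreign direct investment in the manufacturing sector 176.63, domestic pension funds' purchases of foreign equities 175.48; capital account: debt forgiveness received from foreign official creditors 44.16.)

978.31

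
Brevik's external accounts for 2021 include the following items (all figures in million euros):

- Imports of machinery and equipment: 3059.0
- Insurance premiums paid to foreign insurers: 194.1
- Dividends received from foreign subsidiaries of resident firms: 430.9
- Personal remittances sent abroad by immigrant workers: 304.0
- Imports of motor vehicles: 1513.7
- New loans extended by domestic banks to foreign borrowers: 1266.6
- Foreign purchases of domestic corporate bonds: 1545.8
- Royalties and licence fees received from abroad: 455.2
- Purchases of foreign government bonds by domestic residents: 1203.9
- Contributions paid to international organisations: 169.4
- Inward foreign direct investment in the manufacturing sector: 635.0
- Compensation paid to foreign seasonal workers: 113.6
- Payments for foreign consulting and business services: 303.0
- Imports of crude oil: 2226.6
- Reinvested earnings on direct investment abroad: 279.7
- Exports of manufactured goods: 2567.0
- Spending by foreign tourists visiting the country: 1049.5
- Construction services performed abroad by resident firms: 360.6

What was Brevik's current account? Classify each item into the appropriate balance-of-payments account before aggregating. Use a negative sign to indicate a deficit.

Goods: 2567.0 - 2226.6 - 1513.7 - 3059.0 = -4232.3
Services: -194.1 + 1049.5 + 360.6 - 303.0 + 455.2 = 1368.2
Primary income: 279.7 + 430.9 - 113.6 = 597.0
Secondary income: -169.4 - 304.0 = -473.4
Current account = (-4232.3) + 1368.2 + 597.0 + (-473.4) = -2740.5
(Excluded from the current account — financial account: new loans extended by domestic banks to foreign borrowers 1266.6, foreign purchases of domestic corporate bonds 1545.8, purchases of foreign government bonds by domestic residents 1203.9, inward foreign direct investment in the manufacturing sector 635.0.)

-2740.5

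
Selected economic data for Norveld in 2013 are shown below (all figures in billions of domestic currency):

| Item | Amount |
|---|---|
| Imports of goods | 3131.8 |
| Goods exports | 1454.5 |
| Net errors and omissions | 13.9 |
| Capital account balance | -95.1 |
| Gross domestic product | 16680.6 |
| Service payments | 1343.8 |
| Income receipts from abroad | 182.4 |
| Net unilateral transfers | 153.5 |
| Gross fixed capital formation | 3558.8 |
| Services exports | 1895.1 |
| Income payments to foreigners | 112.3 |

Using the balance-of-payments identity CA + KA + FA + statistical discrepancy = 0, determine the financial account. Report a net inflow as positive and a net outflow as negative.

Goods balance = 1454.5 - 3131.8 = -1677.3
Services balance = 1895.1 - 1343.8 = 551.3
Trade balance (goods + services) = -1677.3 + 551.3 = -1126.0
Net primary income = 182.4 - 112.3 = 70.1
Net secondary income = 153.5
Current account = -1126.0 + 70.1 + 153.5 = -902.4
Financial account = -(-902.4 + (-95.1) + 13.9) = 983.6

983.6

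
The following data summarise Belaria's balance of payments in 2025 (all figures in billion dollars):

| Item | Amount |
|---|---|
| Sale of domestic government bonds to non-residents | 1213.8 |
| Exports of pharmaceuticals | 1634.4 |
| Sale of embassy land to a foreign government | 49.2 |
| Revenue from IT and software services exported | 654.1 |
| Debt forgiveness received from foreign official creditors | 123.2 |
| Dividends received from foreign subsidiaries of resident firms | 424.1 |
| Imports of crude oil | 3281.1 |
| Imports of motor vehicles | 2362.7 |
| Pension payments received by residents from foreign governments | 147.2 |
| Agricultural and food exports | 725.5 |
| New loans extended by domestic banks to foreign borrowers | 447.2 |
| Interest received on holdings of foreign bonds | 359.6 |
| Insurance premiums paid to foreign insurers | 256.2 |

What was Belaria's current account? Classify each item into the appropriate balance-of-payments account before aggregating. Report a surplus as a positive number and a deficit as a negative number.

-1955.1

Goods: -3281.1 - 2362.7 + 725.5 + 1634.4 = -3283.9
Services: -256.2 + 654.1 = 397.9
Primary income: 359.6 + 424.1 = 783.7
Secondary income: 147.2
Current account = (-3283.9) + 397.9 + 783.7 + 147.2 = -1955.1
(Excluded from the current account — financial account: sale of domestic government bonds to non-residents 1213.8, new loans extended by domestic banks to foreign borrowers 447.2; capital account: sale of embassy land to a foreign government 49.2, debt forgiveness received from foreign official creditors 123.2.)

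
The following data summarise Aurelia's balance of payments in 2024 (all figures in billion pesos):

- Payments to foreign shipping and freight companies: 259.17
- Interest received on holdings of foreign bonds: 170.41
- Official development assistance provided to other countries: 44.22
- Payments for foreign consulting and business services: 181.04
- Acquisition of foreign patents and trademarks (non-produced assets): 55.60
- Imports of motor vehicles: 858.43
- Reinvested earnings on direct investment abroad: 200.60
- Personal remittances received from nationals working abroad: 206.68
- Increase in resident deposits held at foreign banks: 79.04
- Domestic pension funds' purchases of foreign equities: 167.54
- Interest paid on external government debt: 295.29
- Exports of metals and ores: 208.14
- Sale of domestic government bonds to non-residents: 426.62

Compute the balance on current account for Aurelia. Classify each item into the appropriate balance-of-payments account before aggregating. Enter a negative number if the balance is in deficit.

Goods: -858.43 + 208.14 = -650.29
Services: -181.04 - 259.17 = -440.21
Primary income: 200.60 + 170.41 - 295.29 = 75.72
Secondary income: -44.22 + 206.68 = 162.46
Current account = (-650.29) + (-440.21) + 75.72 + 162.46 = -852.32
(Excluded from the current account — capital account: acquisition of foreign patents and trademarks (non-produced assets) 55.60; financial account: increase in resident deposits held at foreign banks 79.04, domestic pension funds' purchases of foreign equities 167.54, sale of domestic government bonds to non-residents 426.62.)

-852.32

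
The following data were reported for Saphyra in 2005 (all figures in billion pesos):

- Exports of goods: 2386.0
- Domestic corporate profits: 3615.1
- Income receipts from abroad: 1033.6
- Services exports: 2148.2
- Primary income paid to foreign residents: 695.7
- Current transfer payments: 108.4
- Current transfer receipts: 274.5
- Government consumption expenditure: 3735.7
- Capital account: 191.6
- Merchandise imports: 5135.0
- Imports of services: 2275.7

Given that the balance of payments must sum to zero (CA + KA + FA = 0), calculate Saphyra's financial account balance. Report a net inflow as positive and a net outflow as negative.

Goods balance = 2386.0 - 5135.0 = -2749.0
Services balance = 2148.2 - 2275.7 = -127.5
Trade balance (goods + services) = -2749.0 + (-127.5) = -2876.5
Net primary income = 1033.6 - 695.7 = 337.9
Net secondary income = 274.5 - 108.4 = 166.1
Current account = -2876.5 + 337.9 + 166.1 = -2372.5
Financial account = -(-2372.5 + 191.6) = 2180.9

2180.9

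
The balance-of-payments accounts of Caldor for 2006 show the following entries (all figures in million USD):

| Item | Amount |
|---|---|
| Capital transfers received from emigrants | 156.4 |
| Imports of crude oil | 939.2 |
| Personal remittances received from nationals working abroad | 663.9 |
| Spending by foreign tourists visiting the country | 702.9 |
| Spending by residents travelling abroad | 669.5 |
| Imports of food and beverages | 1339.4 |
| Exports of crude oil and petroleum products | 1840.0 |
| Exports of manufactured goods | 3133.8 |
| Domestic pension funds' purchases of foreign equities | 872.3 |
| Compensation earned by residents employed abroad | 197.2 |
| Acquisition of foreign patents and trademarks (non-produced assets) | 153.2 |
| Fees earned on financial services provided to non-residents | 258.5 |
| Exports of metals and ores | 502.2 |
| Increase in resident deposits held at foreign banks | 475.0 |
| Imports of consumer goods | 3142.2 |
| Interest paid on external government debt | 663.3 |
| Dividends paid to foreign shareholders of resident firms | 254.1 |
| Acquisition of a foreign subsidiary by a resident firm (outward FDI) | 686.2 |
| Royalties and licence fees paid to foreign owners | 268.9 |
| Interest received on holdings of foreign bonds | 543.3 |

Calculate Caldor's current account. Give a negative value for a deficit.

Goods: 3133.8 + 502.2 - 1339.4 + 1840.0 - 3142.2 - 939.2 = 55.2
Services: -669.5 + 258.5 - 268.9 + 702.9 = 23.0
Primary income: -663.3 - 254.1 + 543.3 + 197.2 = -176.9
Secondary income: 663.9
Current account = 55.2 + 23.0 + (-176.9) + 663.9 = 565.2
(Excluded from the current account — capital account: capital transfers received from emigrants 156.4, acquisition of foreign patents and trademarks (non-produced assets) 153.2; financial account: domestic pension funds' purchases of foreign equities 872.3, increase in resident deposits held at foreign banks 475.0, acquisition of a foreign subsidiary by a resident firm (outward FDI) 686.2.)

565.2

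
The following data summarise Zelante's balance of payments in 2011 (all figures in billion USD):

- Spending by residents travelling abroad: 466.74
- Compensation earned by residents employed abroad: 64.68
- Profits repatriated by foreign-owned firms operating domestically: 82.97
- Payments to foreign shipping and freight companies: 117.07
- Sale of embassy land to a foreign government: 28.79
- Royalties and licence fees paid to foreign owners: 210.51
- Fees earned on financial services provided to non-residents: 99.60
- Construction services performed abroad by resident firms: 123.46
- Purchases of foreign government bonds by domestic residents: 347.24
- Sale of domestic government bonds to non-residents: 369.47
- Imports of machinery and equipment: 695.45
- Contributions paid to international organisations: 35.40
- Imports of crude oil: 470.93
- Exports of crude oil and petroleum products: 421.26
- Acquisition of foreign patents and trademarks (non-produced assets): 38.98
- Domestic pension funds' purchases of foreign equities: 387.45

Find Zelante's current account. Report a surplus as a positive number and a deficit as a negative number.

Goods: -470.93 - 695.45 + 421.26 = -745.12
Services: 123.46 + 99.60 - 210.51 - 466.74 - 117.07 = -571.26
Primary income: 64.68 - 82.97 = -18.29
Secondary income: -35.40
Current account = (-745.12) + (-571.26) + (-18.29) + (-35.40) = -1370.07
(Excluded from the current account — capital account: sale of embassy land to a foreign government 28.79, acquisition of foreign patents and trademarks (non-produced assets) 38.98; financial account: purchases of foreign government bonds by domestic residents 347.24, sale of domestic government bonds to non-residents 369.47, domestic pension funds' purchases of foreign equities 387.45.)

-1370.07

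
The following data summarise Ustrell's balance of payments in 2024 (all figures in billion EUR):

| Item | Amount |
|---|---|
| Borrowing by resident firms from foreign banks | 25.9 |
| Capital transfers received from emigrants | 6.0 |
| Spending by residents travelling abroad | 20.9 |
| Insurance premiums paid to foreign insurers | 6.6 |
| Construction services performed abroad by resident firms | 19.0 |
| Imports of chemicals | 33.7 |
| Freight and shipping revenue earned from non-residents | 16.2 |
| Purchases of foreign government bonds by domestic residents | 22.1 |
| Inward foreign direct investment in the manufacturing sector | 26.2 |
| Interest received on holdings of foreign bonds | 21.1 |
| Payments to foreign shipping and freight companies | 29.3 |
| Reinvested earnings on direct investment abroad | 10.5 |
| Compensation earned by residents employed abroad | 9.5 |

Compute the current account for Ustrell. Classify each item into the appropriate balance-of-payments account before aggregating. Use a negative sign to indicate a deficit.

-14.2

Goods: -33.7
Services: -20.9 + 16.2 - 29.3 + 19.0 - 6.6 = -21.6
Primary income: 21.1 + 10.5 + 9.5 = 41.1
Current account = (-33.7) + (-21.6) + 41.1 = -14.2
(Excluded from the current account — financial account: borrowing by resident firms from foreign banks 25.9, purchases of foreign government bonds by domestic residents 22.1, inward foreign direct investment in the manufacturing sector 26.2; capital account: capital transfers received from emigrants 6.0.)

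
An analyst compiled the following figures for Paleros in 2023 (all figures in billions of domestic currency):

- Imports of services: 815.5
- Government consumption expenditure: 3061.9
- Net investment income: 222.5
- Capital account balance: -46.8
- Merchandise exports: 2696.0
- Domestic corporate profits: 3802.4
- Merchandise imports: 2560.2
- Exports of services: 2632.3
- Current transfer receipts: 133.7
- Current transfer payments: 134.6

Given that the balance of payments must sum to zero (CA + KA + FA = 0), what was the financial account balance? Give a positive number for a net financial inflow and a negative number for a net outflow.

-2127.4

Goods balance = 2696.0 - 2560.2 = 135.8
Services balance = 2632.3 - 815.5 = 1816.8
Trade balance (goods + services) = 135.8 + 1816.8 = 1952.6
Net primary income = 222.5
Net secondary income = 133.7 - 134.6 = -0.9
Current account = 1952.6 + 222.5 + (-0.9) = 2174.2
Financial account = -(2174.2 + (-46.8)) = -2127.4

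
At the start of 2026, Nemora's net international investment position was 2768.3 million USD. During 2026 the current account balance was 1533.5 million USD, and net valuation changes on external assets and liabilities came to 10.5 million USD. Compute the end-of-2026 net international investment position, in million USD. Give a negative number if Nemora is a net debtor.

4312.3

Change in NIIP = current account + net valuation change = 1533.5 + 10.5 = 1544.0
End-of-year NIIP = 2768.3 + 1544.0 = 4312.3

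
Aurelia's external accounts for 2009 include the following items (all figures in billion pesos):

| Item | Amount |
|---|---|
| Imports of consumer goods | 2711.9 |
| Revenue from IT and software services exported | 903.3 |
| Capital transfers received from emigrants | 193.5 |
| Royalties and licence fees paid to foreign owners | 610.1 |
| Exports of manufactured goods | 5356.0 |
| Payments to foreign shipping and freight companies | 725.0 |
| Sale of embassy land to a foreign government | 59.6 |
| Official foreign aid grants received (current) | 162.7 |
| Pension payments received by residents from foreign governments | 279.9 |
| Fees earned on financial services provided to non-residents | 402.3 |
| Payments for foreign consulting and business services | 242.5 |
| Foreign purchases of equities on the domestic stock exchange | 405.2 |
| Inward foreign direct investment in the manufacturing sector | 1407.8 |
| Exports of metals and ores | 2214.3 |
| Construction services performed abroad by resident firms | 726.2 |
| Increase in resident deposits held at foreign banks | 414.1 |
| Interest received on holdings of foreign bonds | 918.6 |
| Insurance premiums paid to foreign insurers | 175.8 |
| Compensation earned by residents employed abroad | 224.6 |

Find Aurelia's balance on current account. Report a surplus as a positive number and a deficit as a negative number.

Goods: 2214.3 + 5356.0 - 2711.9 = 4858.4
Services: 402.3 - 610.1 - 725.0 + 726.2 - 175.8 + 903.3 - 242.5 = 278.4
Primary income: 918.6 + 224.6 = 1143.2
Secondary income: 279.9 + 162.7 = 442.6
Current account = 4858.4 + 278.4 + 1143.2 + 442.6 = 6722.6
(Excluded from the current account — capital account: capital transfers received from emigrants 193.5, sale of embassy land to a foreign government 59.6; financial account: foreign purchases of equities on the domestic stock exchange 405.2, inward foreign direct investment in the manufacturing sector 1407.8, increase in resident deposits held at foreign banks 414.1.)

6722.6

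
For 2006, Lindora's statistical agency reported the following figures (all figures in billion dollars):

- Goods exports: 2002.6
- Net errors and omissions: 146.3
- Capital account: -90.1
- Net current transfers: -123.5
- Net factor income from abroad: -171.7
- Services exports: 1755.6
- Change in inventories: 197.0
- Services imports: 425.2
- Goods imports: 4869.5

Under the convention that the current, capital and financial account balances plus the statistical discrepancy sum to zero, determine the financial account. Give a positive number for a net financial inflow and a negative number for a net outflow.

Goods balance = 2002.6 - 4869.5 = -2866.9
Services balance = 1755.6 - 425.2 = 1330.4
Trade balance (goods + services) = -2866.9 + 1330.4 = -1536.5
Net primary income = -171.7
Net secondary income = -123.5
Current account = -1536.5 + (-171.7) + (-123.5) = -1831.7
Financial account = -(-1831.7 + (-90.1) + 146.3) = 1775.5

1775.5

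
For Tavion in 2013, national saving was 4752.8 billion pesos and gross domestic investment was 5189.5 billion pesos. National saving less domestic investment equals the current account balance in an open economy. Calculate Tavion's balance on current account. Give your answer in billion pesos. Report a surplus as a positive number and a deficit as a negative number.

-436.7

S - I = CA (net lending to the rest of the world).
CA = S - I = 4752.8 - 5189.5 = -436.7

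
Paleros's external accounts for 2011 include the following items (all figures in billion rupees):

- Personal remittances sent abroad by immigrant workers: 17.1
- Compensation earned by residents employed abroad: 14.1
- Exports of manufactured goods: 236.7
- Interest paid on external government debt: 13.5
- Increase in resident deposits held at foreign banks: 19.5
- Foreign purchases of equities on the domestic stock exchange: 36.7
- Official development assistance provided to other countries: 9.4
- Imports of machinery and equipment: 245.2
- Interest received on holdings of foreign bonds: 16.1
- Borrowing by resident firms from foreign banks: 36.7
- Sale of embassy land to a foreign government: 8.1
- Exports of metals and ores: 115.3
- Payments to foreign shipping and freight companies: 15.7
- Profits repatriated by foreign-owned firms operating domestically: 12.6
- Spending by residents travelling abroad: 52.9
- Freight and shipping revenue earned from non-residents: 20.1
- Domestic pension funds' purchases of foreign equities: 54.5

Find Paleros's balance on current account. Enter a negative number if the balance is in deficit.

Goods: 115.3 - 245.2 + 236.7 = 106.8
Services: 20.1 - 15.7 - 52.9 = -48.5
Primary income: 16.1 - 12.6 + 14.1 - 13.5 = 4.1
Secondary income: -9.4 - 17.1 = -26.5
Current account = 106.8 + (-48.5) + 4.1 + (-26.5) = 35.9
(Excluded from the current account — financial account: increase in resident deposits held at foreign banks 19.5, foreign purchases of equities on the domestic stock exchange 36.7, borrowing by resident firms from foreign banks 36.7, domestic pension funds' purchases of foreign equities 54.5; capital account: sale of embassy land to a foreign government 8.1.)

35.9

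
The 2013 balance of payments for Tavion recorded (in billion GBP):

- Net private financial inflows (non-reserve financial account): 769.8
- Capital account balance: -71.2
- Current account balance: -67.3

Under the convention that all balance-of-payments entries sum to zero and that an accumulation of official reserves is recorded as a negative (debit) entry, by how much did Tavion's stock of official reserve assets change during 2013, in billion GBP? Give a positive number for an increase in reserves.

631.3

Official reserve transactions balance = -((-67.3) + (-71.2) + 769.8) = -631.3
An accumulation of reserves is recorded as a debit (negative entry), so the change in the stock of reserves is the negative of that balance.
Change in official reserves = -(-631.3) = 631.3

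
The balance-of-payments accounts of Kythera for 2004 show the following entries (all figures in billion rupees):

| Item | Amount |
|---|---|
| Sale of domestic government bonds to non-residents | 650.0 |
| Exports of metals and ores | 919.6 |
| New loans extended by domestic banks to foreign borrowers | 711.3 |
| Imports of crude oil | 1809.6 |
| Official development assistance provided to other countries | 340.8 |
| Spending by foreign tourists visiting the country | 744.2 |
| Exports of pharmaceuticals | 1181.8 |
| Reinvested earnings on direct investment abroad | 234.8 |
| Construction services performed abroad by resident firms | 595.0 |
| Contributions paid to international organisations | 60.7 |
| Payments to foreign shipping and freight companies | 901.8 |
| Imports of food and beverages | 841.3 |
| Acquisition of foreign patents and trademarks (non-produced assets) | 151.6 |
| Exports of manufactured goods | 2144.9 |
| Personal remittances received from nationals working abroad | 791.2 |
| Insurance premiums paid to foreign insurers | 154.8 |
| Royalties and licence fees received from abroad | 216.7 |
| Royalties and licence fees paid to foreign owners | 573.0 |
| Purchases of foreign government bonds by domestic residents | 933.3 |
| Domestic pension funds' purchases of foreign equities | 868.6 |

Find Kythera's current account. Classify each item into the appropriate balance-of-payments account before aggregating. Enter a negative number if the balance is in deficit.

2146.2

Goods: 1181.8 + 2144.9 - 1809.6 + 919.6 - 841.3 = 1595.4
Services: -901.8 + 216.7 + 744.2 - 154.8 - 573.0 + 595.0 = -73.7
Primary income: 234.8
Secondary income: -60.7 + 791.2 - 340.8 = 389.7
Current account = 1595.4 + (-73.7) + 234.8 + 389.7 = 2146.2
(Excluded from the current account — financial account: sale of domestic government bonds to non-residents 650.0, new loans extended by domestic banks to foreign borrowers 711.3, purchases of foreign government bonds by domestic residents 933.3, domestic pension funds' purchases of foreign equities 868.6; capital account: acquisition of foreign patents and trademarks (non-produced assets) 151.6.)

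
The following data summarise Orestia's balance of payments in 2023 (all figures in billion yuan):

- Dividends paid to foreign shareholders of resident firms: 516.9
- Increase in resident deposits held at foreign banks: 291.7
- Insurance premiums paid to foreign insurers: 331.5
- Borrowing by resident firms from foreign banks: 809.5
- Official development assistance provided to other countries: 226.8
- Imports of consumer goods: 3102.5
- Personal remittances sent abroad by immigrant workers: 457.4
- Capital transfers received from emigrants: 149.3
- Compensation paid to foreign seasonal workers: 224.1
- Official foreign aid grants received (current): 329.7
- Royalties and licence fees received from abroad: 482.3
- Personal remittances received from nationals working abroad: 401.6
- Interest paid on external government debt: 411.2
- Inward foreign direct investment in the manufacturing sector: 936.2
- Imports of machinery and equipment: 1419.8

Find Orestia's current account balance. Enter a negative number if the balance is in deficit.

Goods: -3102.5 - 1419.8 = -4522.3
Services: -331.5 + 482.3 = 150.8
Primary income: -411.2 - 224.1 - 516.9 = -1152.2
Secondary income: 401.6 - 457.4 - 226.8 + 329.7 = 47.1
Current account = (-4522.3) + 150.8 + (-1152.2) + 47.1 = -5476.6
(Excluded from the current account — financial account: increase in resident deposits held at foreign banks 291.7, borrowing by resident firms from foreign banks 809.5, inward foreign direct investment in the manufacturing sector 936.2; capital account: capital transfers received from emigrants 149.3.)

-5476.6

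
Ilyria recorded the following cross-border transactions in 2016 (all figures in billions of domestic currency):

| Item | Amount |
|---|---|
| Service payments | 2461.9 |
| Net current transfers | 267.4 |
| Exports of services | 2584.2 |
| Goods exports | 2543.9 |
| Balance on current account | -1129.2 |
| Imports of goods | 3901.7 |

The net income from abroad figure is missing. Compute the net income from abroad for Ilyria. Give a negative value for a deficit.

-161.1

Current account = goods balance + services balance + net primary income + net secondary income
Sum of the known components = -968.1
Net income from abroad = CA - (known components) = -1129.2 - (-968.1) = -161.1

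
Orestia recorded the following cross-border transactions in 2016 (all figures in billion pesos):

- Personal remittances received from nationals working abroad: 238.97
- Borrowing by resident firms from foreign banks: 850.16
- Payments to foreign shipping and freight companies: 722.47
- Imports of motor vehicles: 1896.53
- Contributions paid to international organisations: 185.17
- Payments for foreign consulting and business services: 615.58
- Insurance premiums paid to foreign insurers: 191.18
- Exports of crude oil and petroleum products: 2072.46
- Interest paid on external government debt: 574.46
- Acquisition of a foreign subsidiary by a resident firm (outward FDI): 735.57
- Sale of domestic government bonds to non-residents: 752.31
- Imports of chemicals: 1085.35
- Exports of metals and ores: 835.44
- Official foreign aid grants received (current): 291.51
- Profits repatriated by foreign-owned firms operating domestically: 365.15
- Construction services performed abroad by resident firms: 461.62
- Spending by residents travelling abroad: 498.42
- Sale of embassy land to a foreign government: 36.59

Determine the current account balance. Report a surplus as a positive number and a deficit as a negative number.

-2234.31

Goods: 835.44 - 1085.35 - 1896.53 + 2072.46 = -73.98
Services: -615.58 - 722.47 - 498.42 - 191.18 + 461.62 = -1566.03
Primary income: -574.46 - 365.15 = -939.61
Secondary income: -185.17 + 291.51 + 238.97 = 345.31
Current account = (-73.98) + (-1566.03) + (-939.61) + 345.31 = -2234.31
(Excluded from the current account — financial account: borrowing by resident firms from foreign banks 850.16, acquisition of a foreign subsidiary by a resident firm (outward FDI) 735.57, sale of domestic government bonds to non-residents 752.31; capital account: sale of embassy land to a foreign government 36.59.)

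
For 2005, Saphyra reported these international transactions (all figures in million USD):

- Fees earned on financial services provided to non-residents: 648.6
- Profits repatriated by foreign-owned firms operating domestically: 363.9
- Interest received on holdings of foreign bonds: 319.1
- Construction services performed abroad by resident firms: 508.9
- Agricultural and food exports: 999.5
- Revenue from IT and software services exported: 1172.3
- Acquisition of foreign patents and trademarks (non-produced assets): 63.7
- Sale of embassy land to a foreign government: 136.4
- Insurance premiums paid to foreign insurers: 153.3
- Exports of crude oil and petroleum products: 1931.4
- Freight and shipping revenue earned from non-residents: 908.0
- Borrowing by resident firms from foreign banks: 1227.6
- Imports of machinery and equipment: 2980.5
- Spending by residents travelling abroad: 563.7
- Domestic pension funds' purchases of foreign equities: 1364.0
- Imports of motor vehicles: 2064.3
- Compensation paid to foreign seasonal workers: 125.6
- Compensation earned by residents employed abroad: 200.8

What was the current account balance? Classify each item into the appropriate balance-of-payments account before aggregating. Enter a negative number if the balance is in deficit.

Goods: -2064.3 + 999.5 - 2980.5 + 1931.4 = -2113.9
Services: 908.0 - 563.7 + 1172.3 + 508.9 - 153.3 + 648.6 = 2520.8
Primary income: -363.9 + 319.1 - 125.6 + 200.8 = 30.4
Current account = (-2113.9) + 2520.8 + 30.4 = 437.3
(Excluded from the current account — capital account: acquisition of foreign patents and trademarks (non-produced assets) 63.7, sale of embassy land to a foreign government 136.4; financial account: borrowing by resident firms from foreign banks 1227.6, domestic pension funds' purchases of foreign equities 1364.0.)

437.3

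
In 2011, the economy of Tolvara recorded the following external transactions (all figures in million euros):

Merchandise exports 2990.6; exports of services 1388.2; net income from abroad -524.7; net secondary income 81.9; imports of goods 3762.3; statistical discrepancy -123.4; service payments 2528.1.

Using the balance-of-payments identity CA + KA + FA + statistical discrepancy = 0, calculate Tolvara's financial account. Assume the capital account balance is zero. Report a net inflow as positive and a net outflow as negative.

2477.8

Goods balance = 2990.6 - 3762.3 = -771.7
Services balance = 1388.2 - 2528.1 = -1139.9
Trade balance (goods + services) = -771.7 + (-1139.9) = -1911.6
Net primary income = -524.7
Net secondary income = 81.9
Current account = -1911.6 + (-524.7) + 81.9 = -2354.4
Financial account = -(-2354.4 + (-123.4)) = 2477.8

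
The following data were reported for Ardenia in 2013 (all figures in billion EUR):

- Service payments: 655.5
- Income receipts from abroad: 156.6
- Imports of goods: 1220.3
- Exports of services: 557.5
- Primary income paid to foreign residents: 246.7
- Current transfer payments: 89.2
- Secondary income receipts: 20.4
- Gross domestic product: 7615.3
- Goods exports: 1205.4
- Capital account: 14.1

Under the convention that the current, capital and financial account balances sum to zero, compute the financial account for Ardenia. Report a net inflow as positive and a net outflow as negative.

257.7

Goods balance = 1205.4 - 1220.3 = -14.9
Services balance = 557.5 - 655.5 = -98.0
Trade balance (goods + services) = -14.9 + (-98.0) = -112.9
Net primary income = 156.6 - 246.7 = -90.1
Net secondary income = 20.4 - 89.2 = -68.8
Current account = -112.9 + (-90.1) + (-68.8) = -271.8
Financial account = -(-271.8 + 14.1) = 257.7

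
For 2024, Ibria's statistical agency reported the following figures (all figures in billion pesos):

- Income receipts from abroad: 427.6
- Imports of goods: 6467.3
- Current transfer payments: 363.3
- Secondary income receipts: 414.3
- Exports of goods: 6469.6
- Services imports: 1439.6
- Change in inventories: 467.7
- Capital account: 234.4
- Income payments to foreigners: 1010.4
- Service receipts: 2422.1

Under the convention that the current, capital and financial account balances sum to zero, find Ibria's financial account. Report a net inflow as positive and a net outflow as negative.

-687.4

Goods balance = 6469.6 - 6467.3 = 2.3
Services balance = 2422.1 - 1439.6 = 982.5
Trade balance (goods + services) = 2.3 + 982.5 = 984.8
Net primary income = 427.6 - 1010.4 = -582.8
Net secondary income = 414.3 - 363.3 = 51.0
Current account = 984.8 + (-582.8) + 51.0 = 453.0
Financial account = -(453.0 + 234.4) = -687.4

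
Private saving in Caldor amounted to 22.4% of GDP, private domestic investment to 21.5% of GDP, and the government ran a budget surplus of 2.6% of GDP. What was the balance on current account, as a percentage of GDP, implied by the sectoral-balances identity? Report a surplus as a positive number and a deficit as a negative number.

By the sectoral-balances identity, CA = (S_private - I) + (T - G).
Private balance = 22.4 - 21.5 = 0.9
Government balance (T - G) = 2.6
CA = 0.9 + 2.6 = 3.5

3.5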